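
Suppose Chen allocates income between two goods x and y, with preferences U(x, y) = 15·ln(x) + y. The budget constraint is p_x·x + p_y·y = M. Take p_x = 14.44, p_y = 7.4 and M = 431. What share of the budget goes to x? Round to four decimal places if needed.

share on x = 0.2575

Set MRS = p_x/p_y: (15/x)/1 = p_x/p_y.
So x*(p_x,p_y) = 15·p_y/p_x, independent of income; and y* = (M − 15·p_y)/p_y.
At the given prices: x* = 15·7.4/14.44 = 7.687, and y* = 43.2432.
Expenditure on x: 14.44·7.687 = 111; share = 0.2575.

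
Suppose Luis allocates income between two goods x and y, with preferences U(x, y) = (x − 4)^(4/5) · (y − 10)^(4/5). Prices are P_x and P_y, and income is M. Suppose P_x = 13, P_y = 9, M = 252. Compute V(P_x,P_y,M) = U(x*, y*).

Let x' = x−4, y' = y−10. MRS = y'/x' = P_x/P_y.
After buying the subsistence bundle (4, 10), a share 0.5 of the remaining income goes to x: x* = 4 + 0.5·(M − 4P_x − 10P_y)/P_x.
Discretionary income = 252 − 4·13 − 10·9 = 110; x* = 4 + 0.5·110/13 = 8.2308; y* = 10 + 0.5·110/9 = 16.1111.
Utility at the optimum: U(8.2308, 16.1111) = 13.4906.

V = 13.4906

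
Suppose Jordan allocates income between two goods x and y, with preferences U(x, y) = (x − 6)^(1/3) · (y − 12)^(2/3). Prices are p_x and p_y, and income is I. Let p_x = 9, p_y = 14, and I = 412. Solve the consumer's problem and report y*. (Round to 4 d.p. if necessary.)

Let x' = x−6, y' = y−12. MRS = (1/2)·y'/x' = p_x/p_y.
Substituting into the budget: x* = 6 + 1/3·(I − 6·p_x − 12·p_y)/p_x, and y* = 12 + 2/3·(…)/p_y.
Discretionary income = 412 − 6·9 − 12·14 = 190; y* = 12 + 2/3·190/14 = 21.0476.

y* = 21.0476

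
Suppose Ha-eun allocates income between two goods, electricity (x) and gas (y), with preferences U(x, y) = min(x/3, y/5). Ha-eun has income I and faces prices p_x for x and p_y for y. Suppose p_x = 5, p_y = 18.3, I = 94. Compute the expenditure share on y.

share on y = 0.8592

With perfect complements, no substitution: consume in ratio x:y = 3:5.
Budget: p_x·x + p_y·(5/3)·x = I, so (3·p_x + 5·p_y)·x = 3·I.
Demand: x*(p_x,p_y,I) = 3·I/(3·p_x + 5·p_y), y* = 5·I/(3·p_x + 5·p_y).
Here 3·5 + 5·18.3 = 106.5, giving x* = 2.6479 and y* = 4.4131.
Expenditure on y: 18.3·4.4131 = 80.7606; share = 0.8592.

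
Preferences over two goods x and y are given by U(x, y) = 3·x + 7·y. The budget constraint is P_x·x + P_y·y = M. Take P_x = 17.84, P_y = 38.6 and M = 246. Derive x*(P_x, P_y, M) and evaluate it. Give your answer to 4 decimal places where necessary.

x* = 0

y gives more utility per dollar, so spend all income on y: y* = M/P_y, x* = 0.
Numerically: x* = 0, y* = 6.3731.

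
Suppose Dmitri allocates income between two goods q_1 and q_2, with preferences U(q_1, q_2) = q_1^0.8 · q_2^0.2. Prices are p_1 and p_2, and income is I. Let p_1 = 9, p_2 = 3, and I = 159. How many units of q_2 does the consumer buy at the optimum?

Demand: q_1*(p_1,p_2,I) = 0.8·I/p_1 and q_2* = 0.2·I/p_2.
At p_1=9, p_2=3, I=159: q_2* = 0.2·159/3 = 10.6.

q_2* = 10.6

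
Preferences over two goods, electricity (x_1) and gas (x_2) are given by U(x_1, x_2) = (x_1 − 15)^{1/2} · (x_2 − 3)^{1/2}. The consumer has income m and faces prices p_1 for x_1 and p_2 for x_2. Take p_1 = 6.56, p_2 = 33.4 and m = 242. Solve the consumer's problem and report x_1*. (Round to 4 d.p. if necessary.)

x_1* = 18.3079

This is Cobb-Douglas in (x_1−15, x_2−3): tangency gives 0.5·p_2·(x_2−3) = 0.5·p_1·(x_1−15).
Substituting into the budget: x_1* = 15 + 0.5·(m − 15·p_1 − 3·p_2)/p_1, and x_2* = 3 + 0.5·(…)/p_2.
Discretionary income = 242 − 15·6.56 − 3·33.4 = 43.4; x_1* = 15 + 0.5·43.4/6.56 = 18.3079.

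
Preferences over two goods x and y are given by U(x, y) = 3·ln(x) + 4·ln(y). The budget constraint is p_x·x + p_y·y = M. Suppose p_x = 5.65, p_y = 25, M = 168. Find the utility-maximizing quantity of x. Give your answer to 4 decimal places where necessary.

x* = 12.7434

MU_x/MU_y = (3·y)/(4·x); tangency sets this equal to p_x/p_y.
So 3·p_y·y = 4·p_x·x; combined with the budget, a share 3/7 of income goes to x.
Demand: x*(p_x,p_y,M) = 3/7·M/p_x and y* = 4/7·M/p_y.
At p_x=5.65, p_y=25, M=168: x* = 3/7·168/5.65 = 12.7434.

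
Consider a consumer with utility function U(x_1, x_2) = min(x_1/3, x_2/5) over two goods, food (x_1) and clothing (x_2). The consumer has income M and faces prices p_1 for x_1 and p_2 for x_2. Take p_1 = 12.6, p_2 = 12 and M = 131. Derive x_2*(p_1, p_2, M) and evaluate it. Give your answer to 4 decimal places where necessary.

Demand: x_1*(p_1,p_2,M) = 3·M/(3·p_1 + 5·p_2), x_2* = 5·M/(3·p_1 + 5·p_2).
Here 3·12.6 + 5·12 = 97.8, giving x_2* = 6.6973.

x_2* = 6.6973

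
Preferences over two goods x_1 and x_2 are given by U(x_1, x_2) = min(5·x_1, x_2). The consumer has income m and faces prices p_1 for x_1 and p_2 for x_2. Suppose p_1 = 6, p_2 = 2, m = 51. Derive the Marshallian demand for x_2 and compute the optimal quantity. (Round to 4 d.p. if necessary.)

x_2* = 15.9375

With perfect complements, no substitution: consume in ratio x_1:x_2 = 1:5.
Budget: p_1·x_1 + p_2·5·x_1 = m, so (p_1 + 5·p_2)·x_1 = m.
Demand: x_1*(p_1,p_2,m) = m/(p_1 + 5·p_2), x_2* = 5·m/(p_1 + 5·p_2).
Here 6 + 5·2 = 16, giving x_2* = 15.9375.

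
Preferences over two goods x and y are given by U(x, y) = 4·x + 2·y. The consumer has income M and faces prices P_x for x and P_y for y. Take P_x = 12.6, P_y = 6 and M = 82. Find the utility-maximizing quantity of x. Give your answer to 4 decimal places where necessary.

x* = 0

Perfect substitutes: compare marginal utility per dollar. 4/P_x vs 2/P_y → 0.3175 vs 0.3333.
y gives more utility per dollar, so spend all income on y: y* = M/P_y, x* = 0.
Numerically: x* = 0, y* = 13.6667.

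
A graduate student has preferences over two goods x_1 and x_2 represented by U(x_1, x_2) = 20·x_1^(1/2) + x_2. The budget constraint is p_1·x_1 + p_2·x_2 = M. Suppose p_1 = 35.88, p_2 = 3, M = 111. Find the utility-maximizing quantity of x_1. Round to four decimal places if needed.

Solve: √x_1 = 10·p_2/p_1, so x_1*(p_1,p_2) = (10·p_2/p_1)², and x_2* = (M − p_1·x_1*)/p_2.
Plugging in: x_1* = (10·3/35.88)² = 0.6991.

x_1* = 0.6991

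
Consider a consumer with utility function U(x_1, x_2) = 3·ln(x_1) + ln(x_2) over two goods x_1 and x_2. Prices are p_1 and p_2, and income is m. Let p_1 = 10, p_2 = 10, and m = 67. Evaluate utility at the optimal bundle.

V = 5.3591

The MRS is 3·x_2/x_1. Set MRS = p_1/p_2.
So 3·p_2·x_2 = p_1·x_1; combined with the budget, a share 0.75 of income goes to x_1.
Demand: x_1*(p_1,p_2,m) = 0.75·m/p_1 and x_2* = 0.25·m/p_2.
At p_1=10, p_2=10, m=67: x_1* = 0.75·67/10 = 5.025, x_2* = 1.675.
Utility at the optimum: U(5.025, 1.675) = 5.3591.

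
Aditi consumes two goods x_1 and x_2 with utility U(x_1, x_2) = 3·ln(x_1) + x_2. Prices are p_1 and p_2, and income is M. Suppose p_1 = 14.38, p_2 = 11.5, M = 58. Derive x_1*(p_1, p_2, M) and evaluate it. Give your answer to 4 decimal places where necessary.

x_1* = 2.3992

Set MRS = p_1/p_2: (3/x_1)/1 = p_1/p_2.
So x_1*(p_1,p_2) = 3·p_2/p_1, independent of income; and x_2* = (M − 3·p_2)/p_2.
At the given prices: x_1* = 3·11.5/14.38 = 2.3992.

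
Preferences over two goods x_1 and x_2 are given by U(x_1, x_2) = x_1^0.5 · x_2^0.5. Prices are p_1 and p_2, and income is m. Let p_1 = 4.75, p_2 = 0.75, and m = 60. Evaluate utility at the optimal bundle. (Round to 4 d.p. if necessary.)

The MRS is x_2/x_1. Set MRS = p_1/p_2.
Rearranging, p_2·x_2 = p_1·x_1. Substituting into the budget gives p_1·x_1·(1 + 1) = m.
Demand: x_1*(p_1,p_2,m) = 0.5·m/p_1 and x_2* = 0.5·m/p_2.
At p_1=4.75, p_2=0.75, m=60: x_1* = 0.5·60/4.75 = 6.3158, x_2* = 40.
Utility at the optimum: U(6.3158, 40) = 15.8944.

V = 15.8944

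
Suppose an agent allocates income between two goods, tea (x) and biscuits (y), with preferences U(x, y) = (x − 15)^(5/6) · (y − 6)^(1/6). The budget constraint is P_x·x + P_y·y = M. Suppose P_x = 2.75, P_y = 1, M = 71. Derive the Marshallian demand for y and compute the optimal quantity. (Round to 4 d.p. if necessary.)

y* = 9.9583

Let x' = x−15, y' = y−6. MRS = 5·y'/x' = P_x/P_y.
Substituting into the budget: x* = 15 + 5/6·(M − 15·P_x − 6·P_y)/P_x, and y* = 6 + 1/6·(…)/P_y.
Discretionary income = 71 − 15·2.75 − 6·1 = 23.75; y* = 6 + 1/6·23.75/1 = 9.9583.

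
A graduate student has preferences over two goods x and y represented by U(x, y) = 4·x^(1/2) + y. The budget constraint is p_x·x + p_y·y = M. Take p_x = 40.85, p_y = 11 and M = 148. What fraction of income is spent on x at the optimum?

MU_x = 2/√x, MU_y = 1. Tangency: 2/√x = p_x/p_y.
Solve: √x = 2·p_y/p_x, so x*(p_x,p_y) = (2·p_y/p_x)², and y* = (M − p_x·x*)/p_y.
Plugging in: x* = (2·11/40.85)² = 0.29, y* = 12.3774.
Expenditure on x: 40.85·0.29 = 11.8482; share = 0.0801.

share on x = 0.0801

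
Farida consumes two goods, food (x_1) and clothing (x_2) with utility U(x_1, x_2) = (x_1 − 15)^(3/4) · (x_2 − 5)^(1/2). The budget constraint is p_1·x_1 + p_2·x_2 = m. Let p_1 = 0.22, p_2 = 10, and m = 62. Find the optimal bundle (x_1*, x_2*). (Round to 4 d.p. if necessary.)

Substituting into the budget: x_1* = 15 + 0.6·(m − 15·p_1 − 5·p_2)/p_1, and x_2* = 5 + 0.4·(…)/p_2.
Discretionary income = 62 − 15·0.22 − 5·10 = 8.7; x_1* = 15 + 0.6·8.7/0.22 = 38.7273; x_2* = 5 + 0.4·8.7/10 = 5.348.

x_1* = 38.7273, x_2* = 5.348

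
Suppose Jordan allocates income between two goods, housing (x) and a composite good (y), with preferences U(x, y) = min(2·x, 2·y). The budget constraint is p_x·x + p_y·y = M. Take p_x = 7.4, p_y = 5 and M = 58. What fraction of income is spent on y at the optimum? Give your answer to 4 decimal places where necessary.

share on y = 0.4032

Leontief preferences: the optimum is at the kink where x/2 = y/2, i.e. y = x.
Budget: p_x·x + p_y·x = M, so (2·p_x + 2·p_y)·x = 2·M.
Demand: x*(p_x,p_y,M) = 2·M/(2·p_x + 2·p_y), y* = 2·M/(2·p_x + 2·p_y).
Here 2·7.4 + 2·5 = 24.8, giving x* = 4.6774 and y* = 4.6774.
Expenditure on y: 5·4.6774 = 23.3871; share = 0.4032.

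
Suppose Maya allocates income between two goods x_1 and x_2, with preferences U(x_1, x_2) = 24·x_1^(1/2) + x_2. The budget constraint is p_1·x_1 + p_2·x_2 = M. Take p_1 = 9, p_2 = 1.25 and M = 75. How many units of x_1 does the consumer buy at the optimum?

Set MRS = p_1/p_2: 12·x_1^(−1/2) = p_1/p_2.
Solve: √x_1 = 12·p_2/p_1, so x_1*(p_1,p_2) = (12·p_2/p_1)², and x_2* = (M − p_1·x_1*)/p_2.
Plugging in: x_1* = (12·1.25/9)² = 2.7778.

x_1* = 2.7778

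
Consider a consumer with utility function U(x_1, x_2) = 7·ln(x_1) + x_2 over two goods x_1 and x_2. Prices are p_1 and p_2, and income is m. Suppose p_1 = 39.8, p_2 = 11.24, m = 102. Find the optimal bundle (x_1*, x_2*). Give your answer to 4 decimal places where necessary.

Set MRS = p_1/p_2: (7/x_1)/1 = p_1/p_2.
So x_1*(p_1,p_2) = 7·p_2/p_1, independent of income; and x_2* = (m − 7·p_2)/p_2.
At the given prices: x_1* = 7·11.24/39.8 = 1.9769, and x_2* = 2.0747.

x_1* = 1.9769, x_2* = 2.0747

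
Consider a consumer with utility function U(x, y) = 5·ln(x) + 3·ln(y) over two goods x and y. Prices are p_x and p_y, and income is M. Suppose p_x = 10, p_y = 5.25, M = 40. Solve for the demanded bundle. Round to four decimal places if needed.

MU_x/MU_y = (5·y)/(3·x); tangency sets this equal to p_x/p_y.
So 5·p_y·y = 3·p_x·x; combined with the budget, a share 0.625 of income goes to x.
Demand: x*(p_x,p_y,M) = 0.625·M/p_x and y* = 0.375·M/p_y.
At p_x=10, p_y=5.25, M=40: x* = 0.625·40/10 = 2.5, y* = 2.8571.

x* = 2.5, y* = 2.8571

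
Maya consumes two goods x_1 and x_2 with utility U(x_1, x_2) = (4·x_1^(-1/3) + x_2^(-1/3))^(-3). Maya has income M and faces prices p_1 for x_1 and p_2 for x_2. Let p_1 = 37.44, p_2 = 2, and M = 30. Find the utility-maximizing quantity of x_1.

MRS = MU_x_1/MU_x_2 = 4·(x_2/x_1)^(4/3). Set equal to p_1/p_2.
Solve for the ratio: x_2/x_1 = [(1/4)·p_1/p_2]^(0.75).
With the ratio pinned down, the budget gives x_1* = M/(p_1 + p_2·(x_2/x_1)) and x_2* = (x_2/x_1)·x_1*.
Numerically x_2/x_1 = 3.181884, so x_1* = 30/(37.44 + 2·3.181884) = 0.6849.

x_1* = 0.6849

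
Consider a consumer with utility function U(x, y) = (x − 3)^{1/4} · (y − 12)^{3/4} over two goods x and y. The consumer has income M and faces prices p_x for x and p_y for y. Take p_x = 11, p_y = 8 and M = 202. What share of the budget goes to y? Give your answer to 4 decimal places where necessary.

share on y = 0.7463

Discretionary income = 202 − 3·11 − 12·8 = 73; x* = 3 + 0.25·73/11 = 4.6591; y* = 12 + 0.75·73/8 = 18.8438.
Expenditure on y: 8·18.8438 = 150.75; share = 0.7463.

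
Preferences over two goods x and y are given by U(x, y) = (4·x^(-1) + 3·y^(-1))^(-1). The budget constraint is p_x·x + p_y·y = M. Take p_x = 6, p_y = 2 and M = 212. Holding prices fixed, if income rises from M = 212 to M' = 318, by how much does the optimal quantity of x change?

From the CES first-order condition, (4/3)·(y/x)^(2) = p_x/p_y.
Hence y/x = ((3/4)·p_x/p_y)^(1/(2)), i.e. raised to the 0.5 power.
Substitute y = (y/x)·x into the budget: x* = M/(p_x + p_y·(y/x)).
Numerically y/x = 1.5, so x* = 212/(6 + 2·1.5) = 23.5556.
At M' = 318: x* = 35.3333. Change: 35.3333 − 23.5556 = 11.7778.

Δx* = 11.7778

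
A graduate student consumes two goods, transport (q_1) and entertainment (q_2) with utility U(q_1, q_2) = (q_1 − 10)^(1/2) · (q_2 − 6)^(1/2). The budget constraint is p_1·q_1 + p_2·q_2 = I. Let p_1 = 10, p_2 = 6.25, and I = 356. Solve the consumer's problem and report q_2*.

MRS = (q_2−6)/(q_1−10). Tangency with p_1/p_2 gives q_2−6 = (p_1/p_2)·(q_1−10).
After buying the subsistence bundle (10, 6), a share 0.5 of the remaining income goes to q_1: q_1* = 10 + 0.5·(I − 10p_1 − 6p_2)/p_1.
Discretionary income = 356 − 10·10 − 6·6.25 = 218.5; q_2* = 6 + 0.5·218.5/6.25 = 23.48.

q_2* = 23.48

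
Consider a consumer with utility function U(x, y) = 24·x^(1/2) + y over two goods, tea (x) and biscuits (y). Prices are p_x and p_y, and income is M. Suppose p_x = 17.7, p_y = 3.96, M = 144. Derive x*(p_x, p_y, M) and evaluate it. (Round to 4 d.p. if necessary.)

Set MRS = p_x/p_y: 12·x^(−1/2) = p_x/p_y.
Thus x* = (12·p_y/p_x)² — independent of M — with the rest of income spent on y.
Plugging in: x* = (12·3.96/17.7)² = 7.2079.

x* = 7.2079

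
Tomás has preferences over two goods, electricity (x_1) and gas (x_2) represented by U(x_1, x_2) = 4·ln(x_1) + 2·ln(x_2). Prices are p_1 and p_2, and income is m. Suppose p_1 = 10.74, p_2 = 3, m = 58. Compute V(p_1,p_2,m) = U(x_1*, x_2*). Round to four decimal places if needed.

MU_x_1/MU_x_2 = (4·x_2)/(2·x_1); tangency sets this equal to p_1/p_2.
Rearranging, p_2·x_2 = (1/2)·p_1·x_1. Substituting into the budget gives p_1·x_1·(1 + (1/2)) = m.
Demand: x_1*(p_1,p_2,m) = 2/3·m/p_1 and x_2* = 1/3·m/p_2.
At p_1=10.74, p_2=3, m=58: x_1* = 2/3·58/10.74 = 3.6002, x_2* = 6.4444.
Utility at the optimum: U(3.6002, 6.4444) = 8.8504.

V = 8.8504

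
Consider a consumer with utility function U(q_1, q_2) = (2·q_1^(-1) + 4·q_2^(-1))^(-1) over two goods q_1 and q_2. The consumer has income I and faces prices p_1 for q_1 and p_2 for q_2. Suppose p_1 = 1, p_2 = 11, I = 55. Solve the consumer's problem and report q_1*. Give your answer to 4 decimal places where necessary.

MRS = MU_q_1/MU_q_2 = (1/2)·(q_2/q_1)^(2). Set equal to p_1/p_2.
Solve for the ratio: q_2/q_1 = [2·p_1/p_2]^(0.5).
Substitute q_2 = (q_2/q_1)·q_1 into the budget: q_1* = I/(p_1 + p_2·(q_2/q_1)).
Numerically q_2/q_1 = 0.426401, so q_1* = 55/(1 + 11·0.426401) = 9.6654.

q_1* = 9.6654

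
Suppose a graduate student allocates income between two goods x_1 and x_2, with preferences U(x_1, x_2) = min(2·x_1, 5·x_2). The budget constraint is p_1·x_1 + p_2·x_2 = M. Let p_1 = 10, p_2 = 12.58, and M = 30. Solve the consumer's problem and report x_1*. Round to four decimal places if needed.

With perfect complements, no substitution: consume in ratio x_1:x_2 = 5:2.
Budget: p_1·x_1 + p_2·(2/5)·x_1 = M, so (5·p_1 + 2·p_2)·x_1 = 5·M.
Demand: x_1*(p_1,p_2,M) = 5·M/(5·p_1 + 2·p_2), x_2* = 2·M/(5·p_1 + 2·p_2).
Here 5·10 + 2·12.58 = 75.16, giving x_1* = 1.9957.

x_1* = 1.9957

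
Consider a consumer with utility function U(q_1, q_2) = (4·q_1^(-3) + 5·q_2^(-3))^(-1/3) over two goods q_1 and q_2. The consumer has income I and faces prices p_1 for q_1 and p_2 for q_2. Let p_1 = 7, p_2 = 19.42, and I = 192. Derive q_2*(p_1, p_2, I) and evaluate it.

With the ratio pinned down, the budget gives q_1* = I/(p_1 + p_2·(q_2/q_1)) and q_2* = (q_2/q_1)·q_1*.
Numerically q_2/q_1 = 0.819294, so q_1* = 192/(7 + 19.42·0.819294) = 8.3804 and q_2* = 0.819294·8.3804 = 6.866.

q_2* = 6.866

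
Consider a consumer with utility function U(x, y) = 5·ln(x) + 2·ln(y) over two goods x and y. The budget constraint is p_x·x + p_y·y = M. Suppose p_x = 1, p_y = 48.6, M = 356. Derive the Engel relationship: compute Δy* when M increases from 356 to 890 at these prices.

Tangency: MRS = (5/2)·y/x = p_x/p_y.
So 5·p_y·y = 2·p_x·x; combined with the budget, a share 5/7 of income goes to x.
Demand: x*(p_x,p_y,M) = 5/7·M/p_x and y* = 2/7·M/p_y.
At p_x=1, p_y=48.6, M=356: y* = 2/7·356/48.6 = 2.0929.
At M' = 890: y* = 5.2322. Change: 5.2322 − 2.0929 = 3.1393.

Δy* = 3.1393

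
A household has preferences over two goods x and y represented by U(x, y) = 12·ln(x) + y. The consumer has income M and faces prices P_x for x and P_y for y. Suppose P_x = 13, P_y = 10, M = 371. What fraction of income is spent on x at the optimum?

share on x = 0.3235

So x*(P_x,P_y) = 12·P_y/P_x, independent of income; and y* = (M − 12·P_y)/P_y.
At the given prices: x* = 12·10/13 = 9.2308, and y* = 25.1.
Expenditure on x: 13·9.2308 = 120; share = 0.3235.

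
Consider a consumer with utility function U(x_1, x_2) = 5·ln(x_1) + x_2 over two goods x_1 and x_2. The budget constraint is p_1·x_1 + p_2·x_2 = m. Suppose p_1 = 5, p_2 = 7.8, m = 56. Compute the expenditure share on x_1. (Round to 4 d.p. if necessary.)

share on x_1 = 0.6964

MU_x_1 = 5/x_1, MU_x_2 = 1. Tangency: 5/x_1 = p_1/p_2.
So x_1*(p_1,p_2) = 5·p_2/p_1, independent of income; and x_2* = (m − 5·p_2)/p_2.
At the given prices: x_1* = 5·7.8/5 = 7.8, and x_2* = 2.1795.
Expenditure on x_1: 5·7.8 = 39; share = 0.6964.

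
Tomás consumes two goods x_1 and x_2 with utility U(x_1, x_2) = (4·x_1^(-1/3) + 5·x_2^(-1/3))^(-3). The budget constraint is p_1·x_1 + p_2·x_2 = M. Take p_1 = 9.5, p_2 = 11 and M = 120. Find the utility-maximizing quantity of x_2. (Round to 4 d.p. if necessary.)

With the ratio pinned down, the budget gives x_1* = M/(p_1 + p_2·(x_2/x_1)) and x_2* = (x_2/x_1)·x_1*.
Numerically x_2/x_1 = 1.059085, so x_1* = 120/(9.5 + 11·1.059085) = 5.6738 and x_2* = 1.059085·5.6738 = 6.009.

x_2* = 6.009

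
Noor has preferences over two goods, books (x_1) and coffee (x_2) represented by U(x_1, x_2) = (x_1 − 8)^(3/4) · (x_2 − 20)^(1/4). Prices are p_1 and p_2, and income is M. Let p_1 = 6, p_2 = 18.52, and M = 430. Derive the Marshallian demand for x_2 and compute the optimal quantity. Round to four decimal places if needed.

x_2* = 20.1566

This is Cobb-Douglas in (x_1−8, x_2−20): tangency gives 0.75·p_2·(x_2−20) = 0.25·p_1·(x_1−8).
Substituting into the budget: x_1* = 8 + 0.75·(M − 8·p_1 − 20·p_2)/p_1, and x_2* = 20 + 0.25·(…)/p_2.
Discretionary income = 430 − 8·6 − 20·18.52 = 11.6; x_2* = 20 + 0.25·11.6/18.52 = 20.1566.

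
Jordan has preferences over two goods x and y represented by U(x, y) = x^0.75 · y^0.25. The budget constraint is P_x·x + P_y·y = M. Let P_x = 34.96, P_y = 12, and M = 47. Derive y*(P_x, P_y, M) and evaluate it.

Tangency: MRS = 3·y/x = P_x/P_y.
So 0.75·P_y·y = 0.25·P_x·x; combined with the budget, a share 0.75 of income goes to x.
Demand: x*(P_x,P_y,M) = 0.75·M/P_x and y* = 0.25·M/P_y.
At P_x=34.96, P_y=12, M=47: y* = 0.25·47/12 = 0.9792.

y* = 0.9792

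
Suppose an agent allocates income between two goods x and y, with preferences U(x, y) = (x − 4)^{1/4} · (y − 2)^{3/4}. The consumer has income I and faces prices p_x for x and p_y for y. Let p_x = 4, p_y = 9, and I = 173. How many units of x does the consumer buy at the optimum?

This is Cobb-Douglas in (x−4, y−2): tangency gives 0.25·p_y·(y−2) = 0.75·p_x·(x−4).
After buying the subsistence bundle (4, 2), a share 0.25 of the remaining income goes to x: x* = 4 + 0.25·(I − 4p_x − 2p_y)/p_x.
Discretionary income = 173 − 4·4 − 2·9 = 139; x* = 4 + 0.25·139/4 = 12.6875.

x* = 12.6875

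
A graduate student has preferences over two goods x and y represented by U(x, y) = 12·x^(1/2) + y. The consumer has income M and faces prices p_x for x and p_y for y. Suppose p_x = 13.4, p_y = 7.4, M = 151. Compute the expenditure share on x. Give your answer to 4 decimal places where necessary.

share on x = 0.9743

Set MRS = p_x/p_y: 6·x^(−1/2) = p_x/p_y.
Solve: √x = 6·p_y/p_x, so x*(p_x,p_y) = (6·p_y/p_x)², and y* = (M − p_x·x*)/p_y.
Plugging in: x* = (6·7.4/13.4)² = 10.9788, y* = 0.5248.
Expenditure on x: 13.4·10.9788 = 147.1164; share = 0.9743.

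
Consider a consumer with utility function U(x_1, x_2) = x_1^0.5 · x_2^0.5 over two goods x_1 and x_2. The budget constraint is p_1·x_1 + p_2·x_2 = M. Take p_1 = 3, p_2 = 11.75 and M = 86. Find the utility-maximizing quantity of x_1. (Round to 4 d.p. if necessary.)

Demand: x_1*(p_1,p_2,M) = 0.5·M/p_1 and x_2* = 0.5·M/p_2.
At p_1=3, p_2=11.75, M=86: x_1* = 0.5·86/3 = 14.3333.

x_1* = 14.3333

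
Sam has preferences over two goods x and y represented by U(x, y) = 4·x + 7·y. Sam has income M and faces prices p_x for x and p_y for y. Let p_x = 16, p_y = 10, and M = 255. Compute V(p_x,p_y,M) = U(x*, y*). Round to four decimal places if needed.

Linear utility — the consumer picks whichever good has higher MU/price: 4/16 = 0.25 vs 7/10 = 0.7.
y gives more utility per dollar, so spend all income on y: y* = M/p_y, x* = 0.
Numerically: x* = 0, y* = 25.5.
Utility at the optimum: U(0, 25.5) = 178.5.

V = 178.5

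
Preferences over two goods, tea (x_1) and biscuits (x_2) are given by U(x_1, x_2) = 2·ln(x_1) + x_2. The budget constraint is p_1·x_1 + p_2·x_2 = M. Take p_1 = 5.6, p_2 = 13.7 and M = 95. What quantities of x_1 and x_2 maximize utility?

x_1* = 4.8929, x_2* = 4.9343

Set MRS = p_1/p_2: (2/x_1)/1 = p_1/p_2.
So x_1*(p_1,p_2) = 2·p_2/p_1, independent of income; and x_2* = (M − 2·p_2)/p_2.
At the given prices: x_1* = 2·13.7/5.6 = 4.8929, and x_2* = 4.9343.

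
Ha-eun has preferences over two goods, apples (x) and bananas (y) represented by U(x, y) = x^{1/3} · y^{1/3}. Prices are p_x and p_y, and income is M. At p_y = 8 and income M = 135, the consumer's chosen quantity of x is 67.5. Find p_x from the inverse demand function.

MU_x/MU_y = (1/3·y)/(1/3·x); tangency sets this equal to p_x/p_y.
So 1/3·p_y·y = 1/3·p_x·x; combined with the budget, a share 0.5 of income goes to x.
Demand: x*(p_x,p_y,M) = 0.5·M/p_x and y* = 0.5·M/p_y.
Set x* = 67.5 in the demand function and solve for p_x: p_x = 1.

p_x = 1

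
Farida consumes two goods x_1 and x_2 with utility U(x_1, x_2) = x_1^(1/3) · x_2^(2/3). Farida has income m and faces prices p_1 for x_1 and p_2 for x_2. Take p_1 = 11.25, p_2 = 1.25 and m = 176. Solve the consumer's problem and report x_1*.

x_1* = 5.2148

The MRS is (1/2)·x_2/x_1. Set MRS = p_1/p_2.
Rearranging, p_2·x_2 = 2·p_1·x_1. Substituting into the budget gives p_1·x_1·(1 + 2) = m.
Demand: x_1*(p_1,p_2,m) = 1/3·m/p_1 and x_2* = 2/3·m/p_2.
At p_1=11.25, p_2=1.25, m=176: x_1* = 1/3·176/11.25 = 5.2148.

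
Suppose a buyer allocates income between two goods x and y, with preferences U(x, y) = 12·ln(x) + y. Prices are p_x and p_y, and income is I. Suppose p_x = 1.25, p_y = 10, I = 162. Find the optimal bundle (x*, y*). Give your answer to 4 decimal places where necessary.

MU_x = 12/x, MU_y = 1. Tangency: 12/x = p_x/p_y.
So x*(p_x,p_y) = 12·p_y/p_x, independent of income; and y* = (I − 12·p_y)/p_y.
At the given prices: x* = 12·10/1.25 = 96, and y* = 4.2.

x* = 96, y* = 4.2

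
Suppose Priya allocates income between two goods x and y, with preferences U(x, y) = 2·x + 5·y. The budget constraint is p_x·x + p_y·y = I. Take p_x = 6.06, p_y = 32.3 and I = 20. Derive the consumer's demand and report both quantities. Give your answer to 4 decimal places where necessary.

Perfect substitutes: compare marginal utility per dollar. 2/p_x vs 5/p_y → 0.33 vs 0.1548.
x gives more utility per dollar, so spend all income on x: x* = I/p_x, y* = 0.
Numerically: x* = 3.3003, y* = 0.

x* = 3.3003, y* = 0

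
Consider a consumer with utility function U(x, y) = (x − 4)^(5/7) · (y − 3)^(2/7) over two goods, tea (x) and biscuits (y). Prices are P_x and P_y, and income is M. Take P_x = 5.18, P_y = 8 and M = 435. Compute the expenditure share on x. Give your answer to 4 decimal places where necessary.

share on x = 0.6885

Let x' = x−4, y' = y−3. MRS = (5/2)·y'/x' = P_x/P_y.
After buying the subsistence bundle (4, 3), a share 5/7 of the remaining income goes to x: x* = 4 + 5/7·(M − 4P_x − 3P_y)/P_x.
Discretionary income = 435 − 4·5.18 − 3·8 = 390.28; x* = 4 + 5/7·390.28/5.18 = 57.8169; y* = 3 + 2/7·390.28/8 = 16.9386.
Expenditure on x: 5.18·57.8169 = 299.4914; share = 0.6885.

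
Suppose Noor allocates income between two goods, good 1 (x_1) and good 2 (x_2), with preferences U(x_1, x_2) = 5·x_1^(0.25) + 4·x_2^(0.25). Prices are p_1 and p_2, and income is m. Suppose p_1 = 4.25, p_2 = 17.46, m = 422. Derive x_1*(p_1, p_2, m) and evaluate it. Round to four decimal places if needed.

From the CES first-order condition, (5/4)·(x_2/x_1)^(0.75) = p_1/p_2.
Solve for the ratio: x_2/x_1 = [(4/5)·p_1/p_2]^(4/3).
With the ratio pinned down, the budget gives x_1* = m/(p_1 + p_2·(x_2/x_1)) and x_2* = (x_2/x_1)·x_1*.
Numerically x_2/x_1 = 0.11287, so x_1* = 422/(4.25 + 17.46·0.11287) = 67.8379.

x_1* = 67.8379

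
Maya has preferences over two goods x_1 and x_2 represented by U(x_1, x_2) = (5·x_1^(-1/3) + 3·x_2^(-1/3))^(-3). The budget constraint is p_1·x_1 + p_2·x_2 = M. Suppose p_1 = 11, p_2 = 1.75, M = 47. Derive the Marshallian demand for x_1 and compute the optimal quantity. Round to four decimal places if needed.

x_1* = 2.9868

MRS = MU_x_1/MU_x_2 = (5/3)·(x_2/x_1)^(4/3). Set equal to p_1/p_2.
Hence x_2/x_1 = ((3/5)·p_1/p_2)^(1/(4/3)), i.e. raised to the 0.75 power.
Substitute x_2 = (x_2/x_1)·x_1 into the budget: x_1* = M/(p_1 + p_2·(x_2/x_1)).
Numerically x_2/x_1 = 2.706322, so x_1* = 47/(11 + 1.75·2.706322) = 2.9868.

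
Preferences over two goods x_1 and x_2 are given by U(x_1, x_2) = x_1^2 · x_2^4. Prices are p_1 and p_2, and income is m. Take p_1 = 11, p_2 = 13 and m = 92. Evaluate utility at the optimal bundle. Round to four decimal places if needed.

The MRS is (1/2)·x_2/x_1. Set MRS = p_1/p_2.
So 2·p_2·x_2 = 4·p_1·x_1; combined with the budget, a share 1/3 of income goes to x_1.
Demand: x_1*(p_1,p_2,m) = 1/3·m/p_1 and x_2* = 2/3·m/p_2.
At p_1=11, p_2=13, m=92: x_1* = 1/3·92/11 = 2.7879, x_2* = 4.7179.
Utility at the optimum: U(2.7879, 4.7179) = 3850.8858.

V = 3850.8858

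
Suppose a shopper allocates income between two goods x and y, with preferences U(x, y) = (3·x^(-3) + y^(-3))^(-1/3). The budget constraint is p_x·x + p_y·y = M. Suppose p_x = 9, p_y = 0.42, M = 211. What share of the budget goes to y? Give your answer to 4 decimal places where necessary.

share on y = 0.0709

MU_x ∝ 3·x^(-4), MU_y ∝ y^(-4), so MRS = 3·(y/x)^(4) = p_x/p_y.
Solve for the ratio: y/x = [(1/3)·p_x/p_y]^(0.25).
With the ratio pinned down, the budget gives x* = M/(p_x + p_y·(y/x)) and y* = (y/x)·x*.
Numerically y/x = 1.634813, so x* = 211/(9 + 0.42·1.634813) = 21.7826 and y* = 1.634813·21.7826 = 35.6105.
Expenditure on y: 0.42·35.6105 = 14.9564; share = 0.0709.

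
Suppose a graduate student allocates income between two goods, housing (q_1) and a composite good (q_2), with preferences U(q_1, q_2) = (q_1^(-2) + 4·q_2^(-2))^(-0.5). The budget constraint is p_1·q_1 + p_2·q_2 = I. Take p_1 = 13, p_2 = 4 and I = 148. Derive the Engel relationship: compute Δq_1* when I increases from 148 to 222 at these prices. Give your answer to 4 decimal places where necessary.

Δq_1* = 3.3028

With the ratio pinned down, the budget gives q_1* = I/(p_1 + p_2·(q_2/q_1)) and q_2* = (q_2/q_1)·q_1*.
Numerically q_2/q_1 = 2.351335, so q_1* = 148/(13 + 4·2.351335) = 6.6056.
At I' = 222: q_1* = 9.9084. Change: 9.9084 − 6.6056 = 3.3028.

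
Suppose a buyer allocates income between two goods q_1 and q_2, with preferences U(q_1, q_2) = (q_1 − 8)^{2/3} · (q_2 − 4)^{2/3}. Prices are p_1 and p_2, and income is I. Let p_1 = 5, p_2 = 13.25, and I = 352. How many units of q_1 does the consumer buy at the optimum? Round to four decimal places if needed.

q_1* = 33.9

MRS = (q_2−4)/(q_1−8). Tangency with p_1/p_2 gives q_2−4 = (p_1/p_2)·(q_1−8).
After buying the subsistence bundle (8, 4), a share 0.5 of the remaining income goes to q_1: q_1* = 8 + 0.5·(I − 8p_1 − 4p_2)/p_1.
Discretionary income = 352 − 8·5 − 4·13.25 = 259; q_1* = 8 + 0.5·259/5 = 33.9.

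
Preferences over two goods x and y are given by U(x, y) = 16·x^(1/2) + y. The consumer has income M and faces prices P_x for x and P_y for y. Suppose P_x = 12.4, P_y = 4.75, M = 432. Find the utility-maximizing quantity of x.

x* = 9.3913

Plugging in: x* = (8·4.75/12.4)² = 9.3913.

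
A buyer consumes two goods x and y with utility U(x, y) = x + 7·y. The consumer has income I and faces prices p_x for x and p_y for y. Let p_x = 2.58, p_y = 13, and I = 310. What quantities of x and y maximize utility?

x* = 0, y* = 23.8462

Perfect substitutes: compare marginal utility per dollar. 1/p_x vs 7/p_y → 0.3876 vs 0.5385.
y gives more utility per dollar, so spend all income on y: y* = I/p_y, x* = 0.
Numerically: x* = 0, y* = 23.8462.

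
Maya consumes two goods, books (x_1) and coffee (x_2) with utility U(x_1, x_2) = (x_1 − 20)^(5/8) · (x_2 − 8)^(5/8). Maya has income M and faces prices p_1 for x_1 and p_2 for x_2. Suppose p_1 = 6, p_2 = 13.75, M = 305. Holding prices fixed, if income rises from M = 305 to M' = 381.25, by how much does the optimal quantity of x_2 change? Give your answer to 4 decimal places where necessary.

Δx_2* = 2.7727

Let x_1' = x_1−20, x_2' = x_2−8. MRS = x_2'/x_1' = p_1/p_2.
Substituting into the budget: x_1* = 20 + 0.5·(M − 20·p_1 − 8·p_2)/p_1, and x_2* = 8 + 0.5·(…)/p_2.
Discretionary income = 305 − 20·6 − 8·13.75 = 75; x_2* = 8 + 0.5·75/13.75 = 10.7273.
At M' = 381.25: x_2* = 13.5. Change: 13.5 − 10.7273 = 2.7727.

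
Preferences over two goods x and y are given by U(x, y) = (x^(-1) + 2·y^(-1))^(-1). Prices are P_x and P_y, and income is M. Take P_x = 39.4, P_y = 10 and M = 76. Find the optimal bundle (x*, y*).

MRS = MU_x/MU_y = (1/2)·(y/x)^(2). Set equal to P_x/P_y.
Solve for the ratio: y/x = [2·P_x/P_y]^(0.5).
With the ratio pinned down, the budget gives x* = M/(P_x + P_y·(y/x)) and y* = (y/x)·x*.
Numerically y/x = 2.807134, so x* = 76/(39.4 + 10·2.807134) = 1.1264 and y* = 2.807134·1.1264 = 3.162.

x* = 1.1264, y* = 3.162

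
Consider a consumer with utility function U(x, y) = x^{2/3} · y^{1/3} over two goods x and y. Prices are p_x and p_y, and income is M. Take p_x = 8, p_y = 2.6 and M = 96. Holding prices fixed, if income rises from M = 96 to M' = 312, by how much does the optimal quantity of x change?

MU_x/MU_y = (2/3·y)/(1/3·x); tangency sets this equal to p_x/p_y.
So 2/3·p_y·y = 1/3·p_x·x; combined with the budget, a share 2/3 of income goes to x.
Demand: x*(p_x,p_y,M) = 2/3·M/p_x and y* = 1/3·M/p_y.
At p_x=8, p_y=2.6, M=96: x* = 2/3·96/8 = 8.
At M' = 312: x* = 26. Change: 26 − 8 = 18.

Δx* = 18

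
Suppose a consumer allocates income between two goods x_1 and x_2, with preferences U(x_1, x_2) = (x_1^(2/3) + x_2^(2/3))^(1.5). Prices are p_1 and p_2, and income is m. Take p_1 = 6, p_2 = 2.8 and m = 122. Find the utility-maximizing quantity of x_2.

x_2* = 35.7795

MU_x_1 ∝ x_1^(-1/3), MU_x_2 ∝ x_2^(-1/3), so MRS = (x_2/x_1)^(1/3) = p_1/p_2.
Solve for the ratio: x_2/x_1 = [p_1/p_2]^(3).
With the ratio pinned down, the budget gives x_1* = m/(p_1 + p_2·(x_2/x_1)) and x_2* = (x_2/x_1)·x_1*.
Numerically x_2/x_1 = 9.83965, so x_1* = 122/(6 + 2.8·9.83965) = 3.6363 and x_2* = 9.83965·3.6363 = 35.7795.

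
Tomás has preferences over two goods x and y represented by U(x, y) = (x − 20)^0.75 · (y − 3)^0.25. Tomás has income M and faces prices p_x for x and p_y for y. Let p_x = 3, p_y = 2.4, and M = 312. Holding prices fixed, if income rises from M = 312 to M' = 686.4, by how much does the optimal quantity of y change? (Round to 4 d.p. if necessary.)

MRS = 3·(y−3)/(x−20). Tangency with p_x/p_y gives y−3 = (1/3)·(p_x/p_y)·(x−20).
Substituting into the budget: x* = 20 + 0.75·(M − 20·p_x − 3·p_y)/p_x, and y* = 3 + 0.25·(…)/p_y.
Discretionary income = 312 − 20·3 − 3·2.4 = 244.8; y* = 3 + 0.25·244.8/2.4 = 28.5.
At M' = 686.4: y* = 67.5. Change: 67.5 − 28.5 = 39.

Δy* = 39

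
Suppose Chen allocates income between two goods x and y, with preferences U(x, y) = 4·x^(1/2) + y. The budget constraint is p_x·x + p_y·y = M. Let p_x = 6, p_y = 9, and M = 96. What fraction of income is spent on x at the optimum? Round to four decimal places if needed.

share on x = 0.5625

Set MRS = p_x/p_y: 2·x^(−1/2) = p_x/p_y.
Solve: √x = 2·p_y/p_x, so x*(p_x,p_y) = (2·p_y/p_x)², and y* = (M − p_x·x*)/p_y.
Plugging in: x* = (2·9/6)² = 9, y* = 4.6667.
Expenditure on x: 6·9 = 54; share = 0.5625.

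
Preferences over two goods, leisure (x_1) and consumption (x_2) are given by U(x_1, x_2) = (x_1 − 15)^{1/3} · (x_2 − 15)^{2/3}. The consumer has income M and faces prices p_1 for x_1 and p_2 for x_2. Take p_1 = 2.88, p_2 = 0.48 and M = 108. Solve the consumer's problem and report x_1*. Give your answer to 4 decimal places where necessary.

x_1* = 21.6667

MRS = (1/2)·(x_2−15)/(x_1−15). Tangency with p_1/p_2 gives x_2−15 = 2·(p_1/p_2)·(x_1−15).
After buying the subsistence bundle (15, 15), a share 1/3 of the remaining income goes to x_1: x_1* = 15 + 1/3·(M − 15p_1 − 15p_2)/p_1.
Discretionary income = 108 − 15·2.88 − 15·0.48 = 57.6; x_1* = 15 + 1/3·57.6/2.88 = 21.6667.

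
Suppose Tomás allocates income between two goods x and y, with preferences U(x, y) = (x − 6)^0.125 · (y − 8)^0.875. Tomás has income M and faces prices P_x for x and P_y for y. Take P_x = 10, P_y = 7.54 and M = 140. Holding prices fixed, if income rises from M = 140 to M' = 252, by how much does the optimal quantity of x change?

MRS = (1/7)·(y−8)/(x−6). Tangency with P_x/P_y gives y−8 = 7·(P_x/P_y)·(x−6).
Substituting into the budget: x* = 6 + 0.125·(M − 6·P_x − 8·P_y)/P_x, and y* = 8 + 0.875·(…)/P_y.
Discretionary income = 140 − 6·10 − 8·7.54 = 19.68; x* = 6 + 0.125·19.68/10 = 6.246.
At M' = 252: x* = 7.646. Change: 7.646 − 6.246 = 1.4.

Δx* = 1.4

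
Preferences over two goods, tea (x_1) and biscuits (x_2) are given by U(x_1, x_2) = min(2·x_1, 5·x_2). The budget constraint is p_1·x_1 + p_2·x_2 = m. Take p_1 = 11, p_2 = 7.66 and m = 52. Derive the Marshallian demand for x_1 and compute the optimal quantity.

Leontief preferences: the optimum is at the kink where x_1/5 = x_2/2, i.e. x_2 = (2/5)·x_1.
Budget: p_1·x_1 + p_2·(2/5)·x_1 = m, so (5·p_1 + 2·p_2)·x_1 = 5·m.
Demand: x_1*(p_1,p_2,m) = 5·m/(5·p_1 + 2·p_2), x_2* = 2·m/(5·p_1 + 2·p_2).
Here 5·11 + 2·7.66 = 70.32, giving x_1* = 3.6974.

x_1* = 3.6974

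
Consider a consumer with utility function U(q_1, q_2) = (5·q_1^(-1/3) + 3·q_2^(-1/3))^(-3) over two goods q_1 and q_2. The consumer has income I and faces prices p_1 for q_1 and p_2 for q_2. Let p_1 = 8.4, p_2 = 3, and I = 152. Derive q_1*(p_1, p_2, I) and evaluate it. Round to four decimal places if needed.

MU_q_1 ∝ 5·q_1^(-4/3), MU_q_2 ∝ 3·q_2^(-4/3), so MRS = (5/3)·(q_2/q_1)^(4/3) = p_1/p_2.
Hence q_2/q_1 = ((3/5)·p_1/p_2)^(1/(4/3)), i.e. raised to the 0.75 power.
Substitute q_2 = (q_2/q_1)·q_1 into the budget: q_1* = I/(p_1 + p_2·(q_2/q_1)).
Numerically q_2/q_1 = 1.475645, so q_1* = 152/(8.4 + 3·1.475645) = 11.8501.

q_1* = 11.8501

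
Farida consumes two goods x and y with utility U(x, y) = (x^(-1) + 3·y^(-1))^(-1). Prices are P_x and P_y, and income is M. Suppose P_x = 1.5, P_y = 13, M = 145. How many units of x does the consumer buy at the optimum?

MRS = MU_x/MU_y = (1/3)·(y/x)^(2). Set equal to P_x/P_y.
Hence y/x = (3·P_x/P_y)^(1/(2)), i.e. raised to the 0.5 power.
Substitute y = (y/x)·x into the budget: x* = M/(P_x + P_y·(y/x)).
Numerically y/x = 0.588348, so x* = 145/(1.5 + 13·0.588348) = 15.8495.

x* = 15.8495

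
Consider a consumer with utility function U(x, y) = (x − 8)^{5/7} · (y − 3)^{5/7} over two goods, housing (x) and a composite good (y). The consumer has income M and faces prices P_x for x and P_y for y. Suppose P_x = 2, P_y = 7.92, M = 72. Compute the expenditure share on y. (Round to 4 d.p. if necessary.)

This is Cobb-Douglas in (x−8, y−3): tangency gives 5/7·P_y·(y−3) = 5/7·P_x·(x−8).
After buying the subsistence bundle (8, 3), a share 0.5 of the remaining income goes to x: x* = 8 + 0.5·(M − 8P_x − 3P_y)/P_x.
Discretionary income = 72 − 8·2 − 3·7.92 = 32.24; x* = 8 + 0.5·32.24/2 = 16.06; y* = 3 + 0.5·32.24/7.92 = 5.0354.
Expenditure on y: 7.92·5.0354 = 39.88; share = 0.5539.

share on y = 0.5539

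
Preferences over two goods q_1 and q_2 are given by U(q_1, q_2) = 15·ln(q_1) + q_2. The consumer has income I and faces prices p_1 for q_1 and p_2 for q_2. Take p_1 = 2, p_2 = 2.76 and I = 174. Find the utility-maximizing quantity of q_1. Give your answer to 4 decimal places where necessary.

MU_q_1 = 15/q_1, MU_q_2 = 1. Tangency: 15/q_1 = p_1/p_2.
So q_1*(p_1,p_2) = 15·p_2/p_1, independent of income; and q_2* = (I − 15·p_2)/p_2.
At the given prices: q_1* = 15·2.76/2 = 20.7.

q_1* = 20.7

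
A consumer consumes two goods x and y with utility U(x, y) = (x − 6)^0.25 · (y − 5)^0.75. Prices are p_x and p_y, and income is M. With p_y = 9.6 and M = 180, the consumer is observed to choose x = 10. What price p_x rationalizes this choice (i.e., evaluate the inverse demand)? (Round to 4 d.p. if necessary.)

p_x = 6

Let x' = x−6, y' = y−5. MRS = (1/3)·y'/x' = p_x/p_y.
Substituting into the budget: x* = 6 + 0.25·(M − 6·p_x − 5·p_y)/p_x, and y* = 5 + 0.75·(…)/p_y.
Set x* = 10 in the demand function and solve for p_x: p_x = 6.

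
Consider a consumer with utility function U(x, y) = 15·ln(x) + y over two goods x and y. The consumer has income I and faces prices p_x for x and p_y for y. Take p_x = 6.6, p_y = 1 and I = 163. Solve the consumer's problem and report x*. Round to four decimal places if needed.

MU_x = 15/x, MU_y = 1. Tangency: 15/x = p_x/p_y.
So x*(p_x,p_y) = 15·p_y/p_x, independent of income; and y* = (I − 15·p_y)/p_y.
At the given prices: x* = 15·1/6.6 = 2.2727.

x* = 2.2727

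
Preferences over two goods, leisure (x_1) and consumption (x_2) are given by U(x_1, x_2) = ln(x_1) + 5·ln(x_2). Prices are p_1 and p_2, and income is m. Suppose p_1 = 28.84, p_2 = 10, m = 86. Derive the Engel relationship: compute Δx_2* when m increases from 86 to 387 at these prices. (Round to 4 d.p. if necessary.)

Δx_2* = 25.0833

At p_1=28.84, p_2=10, m=86: x_2* = 5/6·86/10 = 7.1667.
At m' = 387: x_2* = 32.25. Change: 32.25 − 7.1667 = 25.0833.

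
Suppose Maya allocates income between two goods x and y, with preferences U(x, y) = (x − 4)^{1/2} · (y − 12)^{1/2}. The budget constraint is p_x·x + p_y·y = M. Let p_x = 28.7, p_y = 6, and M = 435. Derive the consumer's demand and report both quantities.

MRS = (y−12)/(x−4). Tangency with p_x/p_y gives y−12 = (p_x/p_y)·(x−4).
After buying the subsistence bundle (4, 12), a share 0.5 of the remaining income goes to x: x* = 4 + 0.5·(M − 4p_x − 12p_y)/p_x.
Discretionary income = 435 − 4·28.7 − 12·6 = 248.2; x* = 4 + 0.5·248.2/28.7 = 8.324; y* = 12 + 0.5·248.2/6 = 32.6833.

x* = 8.324, y* = 32.6833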